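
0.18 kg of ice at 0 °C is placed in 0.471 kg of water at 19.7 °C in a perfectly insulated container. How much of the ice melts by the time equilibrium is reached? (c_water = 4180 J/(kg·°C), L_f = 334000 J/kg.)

Cooling the water to 0 °C releases 0.471·4180·19.7 = 38785 J.
To melt every bit of ice: 0.18·334000 = 60120 J.
38785 J < 60120 J, so only part of the ice melts and the system sits at 0 °C.
m_melted·334000 = 38785  ⇒  m_melted ≈ 0.1161 kg.

m_melted ≈ 0.116 kg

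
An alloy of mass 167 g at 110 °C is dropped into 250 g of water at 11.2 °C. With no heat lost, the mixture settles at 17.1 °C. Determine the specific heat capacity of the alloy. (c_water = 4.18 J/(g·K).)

Heat gained plus heat lost sum to zero:
167·c·(17.1 − 110) + 250·4.18·(17.1 − 11.2) = 0
-15514 c = -6165.5
c = -6165.5/-15514 ≈ 0.3974 J/(g·K)

c ≈ 0.397 J/(g·K)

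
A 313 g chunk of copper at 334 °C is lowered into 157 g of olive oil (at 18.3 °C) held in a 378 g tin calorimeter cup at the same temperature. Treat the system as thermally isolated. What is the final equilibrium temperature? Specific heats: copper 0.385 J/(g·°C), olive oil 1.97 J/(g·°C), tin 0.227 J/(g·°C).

With ΣQ=0 the equilibrium temperature is the m·c-weighted mean:
T_f = (120.51×334 + 309.29×18.3 + 85.81×18.3) / (120.51 + 309.29 + 85.81)
    = 47479 / 515.6 ≈ 92.08 °C

T_f ≈ 92.1 °C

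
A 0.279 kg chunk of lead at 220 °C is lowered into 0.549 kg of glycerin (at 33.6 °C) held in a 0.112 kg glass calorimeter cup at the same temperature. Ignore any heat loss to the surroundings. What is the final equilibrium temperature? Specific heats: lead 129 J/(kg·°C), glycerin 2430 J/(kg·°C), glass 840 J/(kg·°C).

T_f ≈ 38.2 °C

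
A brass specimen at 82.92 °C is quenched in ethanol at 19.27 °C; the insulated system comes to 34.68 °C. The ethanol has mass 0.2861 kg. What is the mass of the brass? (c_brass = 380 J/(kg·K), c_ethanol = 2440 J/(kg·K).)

m ≈ 0.587 kg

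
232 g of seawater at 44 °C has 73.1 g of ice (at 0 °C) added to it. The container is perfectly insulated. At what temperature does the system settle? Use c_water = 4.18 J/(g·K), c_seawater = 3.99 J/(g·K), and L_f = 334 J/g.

Heat gained plus heat lost sum to zero:
latent heat to melt: 73.1×334 = 24415
  meltwater 0→T: 73.1×4.18×T = 305.56 T
  seawater cools: 232×3.99×(T − 44) = 925.68(T − 44)
1231.2 T = 40730 − 24415 = 16315
T ≈ 13.25 °C — above 0 °C, consistent with complete melting.

T_f ≈ 13.3 °C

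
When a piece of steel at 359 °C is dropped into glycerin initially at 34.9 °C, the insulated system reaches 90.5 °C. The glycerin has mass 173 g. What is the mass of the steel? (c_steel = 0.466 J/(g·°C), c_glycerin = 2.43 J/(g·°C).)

m ≈ 187 g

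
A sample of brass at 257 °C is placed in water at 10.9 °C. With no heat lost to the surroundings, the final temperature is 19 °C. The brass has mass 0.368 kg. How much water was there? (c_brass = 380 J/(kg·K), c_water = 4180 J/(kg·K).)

Heat lost by the brass = heat gained by the water:
0.368·380·(257 − 19) = m·4180·(19 − 10.9)
33858 m = 33282  ⇒  m ≈ 0.983 kg

m ≈ 0.983 kg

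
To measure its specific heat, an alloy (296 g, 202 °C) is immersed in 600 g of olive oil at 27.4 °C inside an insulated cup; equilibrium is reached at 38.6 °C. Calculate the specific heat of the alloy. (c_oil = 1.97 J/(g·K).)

c ≈ 0.274 J/(g·K)

Taking heat into each body as positive, Σ m c ΔT = 0:
296×c×(38.6 − 202) + 600×1.97×(38.6 − 27.4) = 0
-48366 c = -13238
c = -13238/-48366 ≈ 0.2737 J/(g·K)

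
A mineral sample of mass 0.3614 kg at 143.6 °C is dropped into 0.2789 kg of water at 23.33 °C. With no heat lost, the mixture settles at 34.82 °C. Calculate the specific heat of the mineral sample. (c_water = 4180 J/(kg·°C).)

c ≈ 341 J/(kg·°C)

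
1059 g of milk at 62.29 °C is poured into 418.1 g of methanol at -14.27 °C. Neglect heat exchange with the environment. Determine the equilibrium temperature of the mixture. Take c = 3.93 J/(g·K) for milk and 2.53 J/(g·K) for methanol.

T_f ≈ 46.8 °C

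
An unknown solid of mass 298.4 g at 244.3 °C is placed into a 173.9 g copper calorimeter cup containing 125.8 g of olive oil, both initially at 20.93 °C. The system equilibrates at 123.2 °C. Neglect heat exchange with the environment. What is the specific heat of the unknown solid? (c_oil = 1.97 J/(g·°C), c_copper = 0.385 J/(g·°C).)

c ≈ 0.891 J/(g·°C)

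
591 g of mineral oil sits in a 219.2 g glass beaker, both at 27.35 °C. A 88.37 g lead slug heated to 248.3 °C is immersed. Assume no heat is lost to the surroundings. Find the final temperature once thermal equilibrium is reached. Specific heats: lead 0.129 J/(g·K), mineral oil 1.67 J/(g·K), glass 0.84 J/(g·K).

T_f is the heat-capacity-weighted average of the initial temperatures:
T_f = (11.4*248.3 + 986.97*27.35 + 184.13*27.35) / (11.4 + 986.97 + 184.13)
    = 34860 / 1182.5 ≈ 29.48 °C

T_f ≈ 29.5 °C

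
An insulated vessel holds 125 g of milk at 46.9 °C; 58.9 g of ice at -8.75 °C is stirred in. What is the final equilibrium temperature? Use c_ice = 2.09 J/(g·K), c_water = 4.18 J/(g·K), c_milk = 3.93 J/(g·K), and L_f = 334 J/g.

T_f ≈ 3.1 °C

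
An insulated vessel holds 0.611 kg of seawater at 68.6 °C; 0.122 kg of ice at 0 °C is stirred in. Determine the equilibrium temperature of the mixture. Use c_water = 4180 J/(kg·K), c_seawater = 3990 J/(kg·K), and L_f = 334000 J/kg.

Setting the total heat transfer to zero:
melt ice: 0.122·334000 = 40748; warm the meltwater: 509.96 T; seawater cools: 0.611·3990·(T − 68.6) = 2437.9(T − 68.6)
2947.8 T = 167239 − 40748 = 126491
T ≈ 42.91 °C — above 0 °C, consistent with complete melting.

T_f ≈ 42.9 °C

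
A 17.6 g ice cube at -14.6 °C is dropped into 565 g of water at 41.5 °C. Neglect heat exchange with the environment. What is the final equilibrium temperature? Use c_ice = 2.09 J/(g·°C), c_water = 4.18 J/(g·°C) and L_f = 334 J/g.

T_f ≈ 37.6 °C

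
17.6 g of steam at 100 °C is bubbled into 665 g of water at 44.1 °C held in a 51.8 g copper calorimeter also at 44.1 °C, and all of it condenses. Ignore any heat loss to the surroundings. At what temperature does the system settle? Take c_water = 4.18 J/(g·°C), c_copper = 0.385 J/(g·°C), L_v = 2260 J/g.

Let T be the final temperature. ΣQ_i = 0:
steam→water at 100 °C releases m L_v = 17.6·2260 = 39776
  condensed water 100 °C→T: 73.57(T − 100)
  water warms: 665·4.18·(T − 44.1) = 2779.7(T − 44.1)
  copper cup: 51.8·0.385·(T − 44.1) = 19.94(T − 44.1)
2873.2 T = 39776 + 7356.8 + 123464 = 170597
T ≈ 59.38 °C, under the boiling point, so the assumption holds.

T_f ≈ 59.4 °C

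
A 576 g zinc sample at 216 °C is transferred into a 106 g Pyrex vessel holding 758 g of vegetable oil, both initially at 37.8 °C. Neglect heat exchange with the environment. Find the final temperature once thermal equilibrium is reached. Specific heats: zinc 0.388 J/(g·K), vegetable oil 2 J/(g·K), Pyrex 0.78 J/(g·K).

T_f ≈ 59.7 °C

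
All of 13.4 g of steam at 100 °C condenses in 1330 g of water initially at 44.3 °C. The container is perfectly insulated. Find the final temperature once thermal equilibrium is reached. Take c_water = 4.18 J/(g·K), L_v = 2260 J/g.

Heat gained plus heat lost sum to zero:
steam→water at 100 °C releases m L_v = 13.4·2260 = 30284; condensed water 100 °C→T: 56.01(T − 100); original water: 5559.4(T − 44.3)
5615.4 T = 30284 + 5601.2 + 246281 = 282167
T ≈ 50.25 °C (< 100 °C, so full condensation is consistent).

T_f ≈ 50.2 °C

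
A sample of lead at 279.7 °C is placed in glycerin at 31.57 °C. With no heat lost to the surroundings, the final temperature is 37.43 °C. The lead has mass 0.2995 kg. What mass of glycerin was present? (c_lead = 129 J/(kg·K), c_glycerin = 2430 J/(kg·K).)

m ≈ 0.657 kg

|Q_lead| = |Q_glycerin|:
0.2995×129×(279.7 − 37.43) = m×2430×(37.43 − 31.57)
14240 m = 9360.2  ⇒  m ≈ 0.6573 kg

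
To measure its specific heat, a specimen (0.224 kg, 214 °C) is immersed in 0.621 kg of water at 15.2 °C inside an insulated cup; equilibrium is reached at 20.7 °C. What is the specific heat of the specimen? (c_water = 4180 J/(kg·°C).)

m_s c (T_s − T_f) = m_water c_water (T_f − T_0):
0.224×c×(214 − 20.7) = 0.621×4180×(20.7 − 15.2)
43.3 c = 14277  ⇒  c ≈ 329.7 J/(kg·°C)

c ≈ 330 J/(kg·°C)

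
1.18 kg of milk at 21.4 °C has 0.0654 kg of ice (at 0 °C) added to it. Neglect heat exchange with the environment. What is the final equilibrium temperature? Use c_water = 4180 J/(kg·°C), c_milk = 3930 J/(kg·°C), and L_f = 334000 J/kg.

T_f ≈ 15.8 °C

Energy conservation, ΣQ = 0:
latent heat to melt: 0.0654×334000 = 21844; meltwater 0→T: 0.0654×4180×T = 273.37 T; milk cools: 1.18×3930×(T − 21.4) = 4637.4(T − 21.4)
4910.8 T = 99240 − 21844 = 77397
T ≈ 15.76 °C — above 0 °C, consistent with complete melting.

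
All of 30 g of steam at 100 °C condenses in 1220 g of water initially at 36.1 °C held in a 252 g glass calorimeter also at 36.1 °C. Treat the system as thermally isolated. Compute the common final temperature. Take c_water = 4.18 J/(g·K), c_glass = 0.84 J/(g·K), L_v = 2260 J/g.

T_f ≈ 50.0 °C

Taking heat into each body as positive, Σ m c ΔT = 0:
condense steam: −30×2260 = −67800; condensate cools 100→T: 30×4.18×(T − 100) = 125.4(T − 100); water warms: 1220×4.18×(T − 36.1) = 5099.6(T − 36.1); cup: 211.68(T − 36.1)
5436.7 T = 67800 + 12540 + 191737 = 272077
T ≈ 50.04 °C (< 100 °C, so full condensation is consistent).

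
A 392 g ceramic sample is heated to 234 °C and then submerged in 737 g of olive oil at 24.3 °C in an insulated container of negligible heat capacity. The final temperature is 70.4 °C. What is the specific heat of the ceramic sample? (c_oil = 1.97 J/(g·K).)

Energy conservation, ΣQ = 0:
392×c×(70.4 − 234) + 737×1.97×(70.4 − 24.3) = 0
-64131 c = -66932
c = -66932/-64131 ≈ 1.044 J/(g·K)

c ≈ 1.04 J/(g·K)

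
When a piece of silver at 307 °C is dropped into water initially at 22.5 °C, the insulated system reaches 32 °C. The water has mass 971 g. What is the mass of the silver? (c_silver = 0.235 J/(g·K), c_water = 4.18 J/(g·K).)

Heat lost by the silver = heat gained by the water:
m×0.235×(307 − 32) = 971×4.18×(32 − 22.5)
64.62 m = 38558  ⇒  m ≈ 596.6 g

m ≈ 597 g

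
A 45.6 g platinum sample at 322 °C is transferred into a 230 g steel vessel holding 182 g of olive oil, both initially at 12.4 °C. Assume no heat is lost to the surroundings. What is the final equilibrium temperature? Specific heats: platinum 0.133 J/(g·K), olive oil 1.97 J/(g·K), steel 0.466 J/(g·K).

Let T be the final temperature. ΣQ_i = 0:
45.6*0.133*(T − 322) + 182*1.97*(T − 12.4) + 230*0.466*(T − 12.4) = 0
6.065(T − 322) + 358.54(T − 12.4) + 107.18(T − 12.4) = 0
471.78 T = 7727.8
T = 7727.8/471.78 ≈ 16.38 °C

T_f ≈ 16.4 °C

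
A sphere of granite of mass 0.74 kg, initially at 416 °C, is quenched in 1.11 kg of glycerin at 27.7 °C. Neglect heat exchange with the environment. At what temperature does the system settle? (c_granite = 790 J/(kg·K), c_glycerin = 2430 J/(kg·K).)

T_f ≈ 96.9 °C

Setting the total heat transfer to zero:
0.74×790×(T − 416) + 1.11×2430×(T − 27.7) = 0
584.6(T − 416) + 2697.3(T − 27.7) = 0
3281.9 T = 317909
T = 317909/3281.9 ≈ 96.87 °C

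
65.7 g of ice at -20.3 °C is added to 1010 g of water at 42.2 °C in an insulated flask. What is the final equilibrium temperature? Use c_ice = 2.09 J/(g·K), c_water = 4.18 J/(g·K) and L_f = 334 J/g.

T_f ≈ 34.1 °C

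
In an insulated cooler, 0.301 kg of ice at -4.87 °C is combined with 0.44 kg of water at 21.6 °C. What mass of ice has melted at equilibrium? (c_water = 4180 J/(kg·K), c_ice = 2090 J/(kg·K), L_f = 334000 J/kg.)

m_melted ≈ 0.11 kg

Water can give up m c ΔT = 0.44×4180×21.6 = 39727 J before reaching 0 °C.
Warming the ice to 0 °C takes 0.301×2090×4.87 = 3063.7 J, leaving 36663 J for melting.
Melting all 0.301 kg of ice would need 0.301×334000 = 100534 J.
Since 36663 < 100534 J, not all the ice melts; equilibrium is at 0 °C.
m_melt = 36663 / L_f = 0.1098 kg.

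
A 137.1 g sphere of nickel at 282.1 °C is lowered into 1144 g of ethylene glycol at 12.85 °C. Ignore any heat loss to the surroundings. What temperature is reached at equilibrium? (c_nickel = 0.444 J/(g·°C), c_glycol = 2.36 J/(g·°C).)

T_f = Σ m_i c_i T_i / Σ m_i c_i:
T_f = (60.87·282.1 + 2699.8·12.85) / (60.87 + 2699.8)
    = 51865 / 2760.7 ≈ 18.79 °C

T_f ≈ 18.8 °C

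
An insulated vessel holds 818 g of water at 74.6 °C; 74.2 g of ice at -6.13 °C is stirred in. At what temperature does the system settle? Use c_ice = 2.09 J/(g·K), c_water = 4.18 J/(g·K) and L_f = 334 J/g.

T_f ≈ 61.5 °C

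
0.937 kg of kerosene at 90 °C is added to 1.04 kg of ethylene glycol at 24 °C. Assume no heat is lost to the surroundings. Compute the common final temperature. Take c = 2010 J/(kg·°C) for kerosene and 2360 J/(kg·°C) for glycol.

T_f ≈ 52.7 °C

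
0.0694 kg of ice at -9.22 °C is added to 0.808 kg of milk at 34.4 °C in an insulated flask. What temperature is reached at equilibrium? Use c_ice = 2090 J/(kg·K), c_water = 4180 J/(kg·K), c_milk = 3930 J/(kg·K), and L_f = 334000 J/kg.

T_f ≈ 24.4 °C

Net heat exchanged in the isolated system is zero:
warm ice to 0 °C: 0.0694×2090×(0 − (-9.22)) = 1337.3; fusion: m_ice L_f = 0.0694×334000 = 23180; warm the meltwater: 290.09 T; milk cools: 0.808×3930×(T − 34.4) = 3175.4(T − 34.4)
3465.5 T = 109235 − 24517 = 84718
T ≈ 24.45 °C. Since T > 0 °C, the all-ice-melts assumption holds.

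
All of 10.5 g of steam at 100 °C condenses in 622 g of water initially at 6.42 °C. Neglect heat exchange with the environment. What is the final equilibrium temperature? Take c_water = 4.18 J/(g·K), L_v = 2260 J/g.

Heat gained plus heat lost sum to zero:
steam→water at 100 °C releases m L_v = 10.5·2260 = 23730; condensed water 100 °C→T: 43.89(T − 100); water warms: 622·4.18·(T − 6.42) = 2600(T − 6.42)
2643.8 T = 23730 + 4389 + 16692 = 44811
T ≈ 16.95 °C (< 100 °C, so full condensation is consistent).

T_f ≈ 16.9 °C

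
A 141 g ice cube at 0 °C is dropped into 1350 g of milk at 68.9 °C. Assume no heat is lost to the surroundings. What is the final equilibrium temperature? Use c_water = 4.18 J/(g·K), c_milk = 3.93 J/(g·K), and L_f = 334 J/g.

T_f ≈ 54.0 °C

Setting the total heat transfer to zero:
latent heat to melt: 141×334 = 47094
  meltwater 0→T: 141×4.18×T = 589.38 T
  milk: 5305.5(T − 68.9)
5894.9 T = 365549 − 47094 = 318455
T ≈ 54.02 °C (positive, so assuming full melt was valid).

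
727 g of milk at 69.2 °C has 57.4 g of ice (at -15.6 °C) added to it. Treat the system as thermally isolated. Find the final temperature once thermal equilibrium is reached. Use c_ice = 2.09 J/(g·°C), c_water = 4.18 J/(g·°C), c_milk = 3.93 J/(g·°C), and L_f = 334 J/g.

T_f ≈ 57.0 °C

Sum of m c ΔT and latent-heat terms is zero:
warm ice to 0 °C: 57.4·2.09·(0 − (-15.6)) = 1871.5; fusion: m_ice L_f = 57.4·334 = 19172; warm the meltwater: 239.93 T; milk: 2857.1(T − 69.2)
3097 T = 197712 − 21043 = 176669
T ≈ 57.04 °C. Since T > 0 °C, the all-ice-melts assumption holds.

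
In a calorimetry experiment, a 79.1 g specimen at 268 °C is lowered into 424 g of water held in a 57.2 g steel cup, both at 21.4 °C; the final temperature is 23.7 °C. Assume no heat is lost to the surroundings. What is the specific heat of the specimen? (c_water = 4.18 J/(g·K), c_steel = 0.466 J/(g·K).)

c ≈ 0.214 J/(g·K)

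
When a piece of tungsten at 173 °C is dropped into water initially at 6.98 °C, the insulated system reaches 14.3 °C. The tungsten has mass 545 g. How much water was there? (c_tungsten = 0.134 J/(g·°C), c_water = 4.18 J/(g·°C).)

m ≈ 379 g

Energy conservation, ΣQ = 0:
545·0.134·(14.3 − 173) + m·4.18·(14.3 − 6.98) = 0
30.6 m = 11590
m = 11590/30.6 ≈ 378.8 g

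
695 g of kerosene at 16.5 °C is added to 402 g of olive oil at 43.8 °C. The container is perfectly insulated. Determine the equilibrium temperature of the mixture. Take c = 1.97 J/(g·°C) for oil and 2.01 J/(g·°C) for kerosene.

T_f is the heat-capacity-weighted average of the initial temperatures:
T_f = (791.94·43.8 + 1396.9·16.5) / (791.94 + 1396.9)
    = 57737 / 2188.9 ≈ 26.38 °C

T_f ≈ 26.4 °C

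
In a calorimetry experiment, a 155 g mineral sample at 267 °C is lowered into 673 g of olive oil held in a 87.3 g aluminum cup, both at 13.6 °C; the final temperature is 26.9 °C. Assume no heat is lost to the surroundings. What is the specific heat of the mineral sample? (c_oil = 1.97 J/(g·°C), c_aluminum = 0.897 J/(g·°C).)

Net heat exchanged in the isolated system is zero:
155·c·(26.9 − 267) + 673·1.97·(26.9 − 13.6) + 87.3·0.897·(26.9 − 13.6) = 0
-37216 c = -18675
c = -18675/-37216 ≈ 0.5018 J/(g·°C)

c ≈ 0.502 J/(g·°C)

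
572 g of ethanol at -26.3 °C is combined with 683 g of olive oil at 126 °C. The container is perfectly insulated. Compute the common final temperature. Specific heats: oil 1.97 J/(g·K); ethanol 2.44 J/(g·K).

|Q_oil| = |Q_ethanol|:
683×1.97×(126 − T) = 572×2.44×(T − (-26.3))
1345.5(126 − T) = 1395.7(T − (-26.3))
2741.2 T = 132828  ⇒  T ≈ 48.46 °C

T_f ≈ 48.5 °C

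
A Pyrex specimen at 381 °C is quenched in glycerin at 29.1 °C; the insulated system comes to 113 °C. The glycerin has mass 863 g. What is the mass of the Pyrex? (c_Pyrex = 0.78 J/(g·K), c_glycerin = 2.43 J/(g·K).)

m ≈ 842 g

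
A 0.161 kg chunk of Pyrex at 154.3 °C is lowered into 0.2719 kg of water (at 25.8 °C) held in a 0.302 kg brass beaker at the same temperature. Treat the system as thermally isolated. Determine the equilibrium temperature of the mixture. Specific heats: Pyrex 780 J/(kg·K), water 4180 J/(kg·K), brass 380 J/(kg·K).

T_f ≈ 37.5 °C

Net heat exchanged in the isolated system is zero:
0.161*780*(T − 154.3) + 0.2719*4180*(T − 25.8) + 0.302*380*(T − 25.8) = 0
(125.58 + 1136.5 + 114.76) T = 125.58*154.3 + 1136.5*25.8 + 114.76*25.8
T = 51661/1376.9 ≈ 37.52 °C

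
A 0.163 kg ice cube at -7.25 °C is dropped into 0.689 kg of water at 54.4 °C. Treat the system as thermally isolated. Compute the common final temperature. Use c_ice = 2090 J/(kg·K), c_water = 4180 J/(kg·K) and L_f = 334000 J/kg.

T_f ≈ 28.0 °C

Net heat exchanged in the isolated system is zero:
warm ice to 0 °C: 0.163×2090×(0 − (-7.25)) = 2469.9
  melt ice: 0.163×334000 = 54442
  warm the meltwater: 681.34 T
  water: 2880(T − 54.4)
3561.4 T = 156673 − 56912 = 99761
T ≈ 28.01 °C. Since T > 0 °C, the all-ice-melts assumption holds.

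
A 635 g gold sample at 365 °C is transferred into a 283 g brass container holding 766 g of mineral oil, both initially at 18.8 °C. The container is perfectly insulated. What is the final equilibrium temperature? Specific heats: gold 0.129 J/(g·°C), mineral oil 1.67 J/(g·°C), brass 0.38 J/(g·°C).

T_f is the heat-capacity-weighted average of the initial temperatures:
T_f = (81.92*365 + 1279.2*18.8 + 107.54*18.8) / (81.92 + 1279.2 + 107.54)
    = 55970 / 1468.7 ≈ 38.11 °C

T_f ≈ 38.1 °C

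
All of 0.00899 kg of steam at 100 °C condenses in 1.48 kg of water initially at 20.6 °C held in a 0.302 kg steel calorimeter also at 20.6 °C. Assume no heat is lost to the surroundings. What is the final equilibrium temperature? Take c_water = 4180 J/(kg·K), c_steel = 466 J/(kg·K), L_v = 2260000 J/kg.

Heat gained plus heat lost sum to zero:
steam→water at 100 °C releases m L_v = 0.00899·2260000 = 20317
  condensed water 100 °C→T: 37.58(T − 100)
  original water: 6186.4(T − 20.6)
  cup: 140.73(T − 20.6)
6364.7 T = 20317 + 3757.8 + 130339 = 154414
T ≈ 24.26 °C — below 100 °C, confirming all the steam condensed.

T_f ≈ 24.3 °C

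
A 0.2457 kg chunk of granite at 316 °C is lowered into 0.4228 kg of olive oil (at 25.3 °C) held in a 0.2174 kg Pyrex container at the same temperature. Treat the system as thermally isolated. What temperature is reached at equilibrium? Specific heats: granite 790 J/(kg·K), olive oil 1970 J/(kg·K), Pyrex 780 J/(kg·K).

With ΣQ=0 the equilibrium temperature is the m·c-weighted mean:
T_f = (194.1×316 + 832.92×25.3 + 169.57×25.3) / (194.1 + 832.92 + 169.57)
    = 86699 / 1196.6 ≈ 72.46 °C

T_f ≈ 72.5 °C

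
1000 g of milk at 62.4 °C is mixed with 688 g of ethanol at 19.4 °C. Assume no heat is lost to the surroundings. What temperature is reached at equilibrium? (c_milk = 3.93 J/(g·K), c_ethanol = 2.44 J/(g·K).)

T_f ≈ 49.5 °C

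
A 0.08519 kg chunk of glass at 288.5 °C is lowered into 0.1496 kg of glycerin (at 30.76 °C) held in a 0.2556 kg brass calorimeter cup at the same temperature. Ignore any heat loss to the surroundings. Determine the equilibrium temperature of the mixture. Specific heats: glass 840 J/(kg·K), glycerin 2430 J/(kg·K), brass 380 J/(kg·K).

Heat gained plus heat lost sum to zero:
0.08519*840*(T − 288.5) + 0.1496*2430*(T − 30.76) + 0.2556*380*(T − 30.76) = 0
532.22 T = 34815
T = 34815/532.22 ≈ 65.41 °C

T_f ≈ 65.4 °C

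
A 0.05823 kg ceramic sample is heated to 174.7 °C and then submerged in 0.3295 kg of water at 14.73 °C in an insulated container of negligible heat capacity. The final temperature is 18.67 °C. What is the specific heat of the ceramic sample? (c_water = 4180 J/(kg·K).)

c ≈ 597 J/(kg·K)

Let T be the final temperature. ΣQ_i = 0:
0.05823·c·(18.67 − 174.7) + 0.3295·4180·(18.67 − 14.73) = 0
-9.086 c = -5426.6
c = -5426.6/-9.086 ≈ 597.3 J/(kg·K)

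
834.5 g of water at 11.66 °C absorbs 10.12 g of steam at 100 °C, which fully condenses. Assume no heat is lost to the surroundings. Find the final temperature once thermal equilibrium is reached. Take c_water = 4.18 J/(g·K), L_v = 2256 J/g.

T_f ≈ 19.2 °C

Energy balance with sensible and latent terms:
latent heat released on condensation: 10.12×2256 = 22831
  condensed water 100 °C→T: 42.3(T − 100)
  water warms: 834.5×4.18×(T − 11.66) = 3488.2(T − 11.66)
3530.5 T = 22831 + 4230.2 + 40673 = 67733
T ≈ 19.19 °C (< 100 °C, so full condensation is consistent).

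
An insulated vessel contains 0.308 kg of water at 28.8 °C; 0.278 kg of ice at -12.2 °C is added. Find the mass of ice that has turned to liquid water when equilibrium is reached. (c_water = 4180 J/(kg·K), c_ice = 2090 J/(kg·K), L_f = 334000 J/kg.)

Cooling the water to 0 °C releases 0.308·4180·28.8 = 37078 J.
Warming the ice to 0 °C takes 0.278·2090·12.2 = 7088.4 J, leaving 29990 J for melting.
Fully melting the ice requires m_ice L_f = 0.278·334000 = 92852 J.
That's not enough to melt it all — equilibrium is at 0 °C with ice remaining.
m_melt = 29990 / L_f = 0.08979 kg.

m_melted ≈ 0.0898 kg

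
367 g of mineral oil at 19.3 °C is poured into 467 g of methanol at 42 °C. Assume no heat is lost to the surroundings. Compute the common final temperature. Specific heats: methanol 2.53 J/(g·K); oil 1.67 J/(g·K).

T_f ≈ 34.2 °C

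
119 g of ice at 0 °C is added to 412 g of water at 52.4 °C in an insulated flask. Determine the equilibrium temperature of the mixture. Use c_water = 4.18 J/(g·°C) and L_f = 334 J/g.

T_f ≈ 22.7 °C

Sum of m c ΔT and latent-heat terms is zero:
fusion: m_ice L_f = 119×334 = 39746; warm the meltwater: 497.42 T; water: 1722.2(T − 52.4)
2219.6 T = 90241 − 39746 = 50495
T ≈ 22.75 °C — above 0 °C, consistent with complete melting.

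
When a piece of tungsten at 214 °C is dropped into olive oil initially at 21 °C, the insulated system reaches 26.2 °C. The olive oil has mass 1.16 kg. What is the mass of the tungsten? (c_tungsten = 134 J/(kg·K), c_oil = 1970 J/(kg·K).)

m ≈ 0.472 kg

Net heat exchanged in the isolated system is zero:
m×134×(26.2 − 214) + 1.16×1970×(26.2 − 21) = 0
-25165 m = -11883
m = -11883/-25165 ≈ 0.4722 kg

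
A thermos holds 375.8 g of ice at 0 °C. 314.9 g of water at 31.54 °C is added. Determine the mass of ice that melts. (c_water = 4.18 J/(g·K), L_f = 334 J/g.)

m_melted ≈ 124 g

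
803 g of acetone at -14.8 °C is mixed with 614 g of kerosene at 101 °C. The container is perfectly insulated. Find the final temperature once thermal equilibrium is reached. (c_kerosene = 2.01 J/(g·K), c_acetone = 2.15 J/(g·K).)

Taking heat into each body as positive, Σ m c ΔT = 0:
614×2.01×(T − 101) + 803×2.15×(T − (-14.8)) = 0
(1234.1 + 1726.4) T = 1234.1×101 + 1726.4×(-14.8)
T = 99097 / 2960.6 = 33.5 °C

T_f ≈ 33.5 °C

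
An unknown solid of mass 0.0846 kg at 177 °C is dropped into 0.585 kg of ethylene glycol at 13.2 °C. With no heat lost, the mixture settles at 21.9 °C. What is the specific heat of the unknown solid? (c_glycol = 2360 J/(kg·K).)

c ≈ 915 J/(kg·K)

Heat lost by the unknown solid = heat gained by the glycol:
0.0846×c×(177 − 21.9) = 0.585×2360×(21.9 − 13.2)
13.12 c = 12011  ⇒  c ≈ 915.4 J/(kg·K)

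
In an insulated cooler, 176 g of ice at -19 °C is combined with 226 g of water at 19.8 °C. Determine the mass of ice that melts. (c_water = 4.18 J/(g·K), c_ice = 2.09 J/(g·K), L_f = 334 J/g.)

Heat available from the water dropping to 0 °C: 226×4.18×19.8 = 18705 J.
Of that, 176×2.09×19 = 6989 J goes to bring the ice to 0 °C, leaving 11716 J.
Fully melting the ice requires m_ice L_f = 176×334 = 58784 J.
11716 J < 58784 J, so only part of the ice melts and the system sits at 0 °C.
m_melt = 11716 / L_f = 35.08 g.

m_melted ≈ 35.1 g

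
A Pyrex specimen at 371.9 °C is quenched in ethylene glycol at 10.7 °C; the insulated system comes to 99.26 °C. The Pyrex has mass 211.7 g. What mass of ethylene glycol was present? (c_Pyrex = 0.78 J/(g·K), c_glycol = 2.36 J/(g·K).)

m ≈ 215 g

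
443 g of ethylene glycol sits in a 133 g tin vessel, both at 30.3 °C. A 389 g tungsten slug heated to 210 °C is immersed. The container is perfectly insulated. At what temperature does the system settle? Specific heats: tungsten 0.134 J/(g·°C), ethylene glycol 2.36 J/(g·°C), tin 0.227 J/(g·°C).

T_f ≈ 38.6 °C

With ΣQ=0 the equilibrium temperature is the m·c-weighted mean:
T_f = (52.13×210 + 1045.5×30.3 + 30.19×30.3) / (52.13 + 1045.5 + 30.19)
    = 43539 / 1127.8 ≈ 38.61 °C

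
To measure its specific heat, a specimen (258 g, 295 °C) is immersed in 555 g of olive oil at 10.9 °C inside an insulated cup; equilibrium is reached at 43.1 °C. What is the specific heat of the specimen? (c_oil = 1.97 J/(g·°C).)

c ≈ 0.542 J/(g·°C)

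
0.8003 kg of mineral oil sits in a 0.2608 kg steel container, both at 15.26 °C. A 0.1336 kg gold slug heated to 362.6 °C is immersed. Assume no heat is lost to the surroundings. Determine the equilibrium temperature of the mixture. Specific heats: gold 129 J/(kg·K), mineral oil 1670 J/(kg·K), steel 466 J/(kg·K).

T_f ≈ 19.3 °C

T_f = Σ m_i c_i T_i / Σ m_i c_i:
T_f = (17.23*362.6 + 1336.5*15.26 + 121.53*15.26) / (17.23 + 1336.5 + 121.53)
    = 28499 / 1475.3 ≈ 19.32 °C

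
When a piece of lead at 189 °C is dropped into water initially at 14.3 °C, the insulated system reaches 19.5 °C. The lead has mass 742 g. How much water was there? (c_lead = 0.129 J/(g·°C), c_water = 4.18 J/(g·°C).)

|Q_lead| = |Q_water|:
742×0.129×(189 − 19.5) = m×4.18×(19.5 − 14.3)
21.74 m = 16224  ⇒  m ≈ 746.4 g

m ≈ 746 g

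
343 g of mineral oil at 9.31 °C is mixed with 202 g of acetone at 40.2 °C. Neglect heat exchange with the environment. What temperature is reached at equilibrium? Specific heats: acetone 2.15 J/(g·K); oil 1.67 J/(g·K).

T_f is the heat-capacity-weighted average of the initial temperatures:
T_f = (434.3*40.2 + 572.81*9.31) / (434.3 + 572.81)
    = 22792 / 1007.1 ≈ 22.63 °C

T_f ≈ 22.6 °C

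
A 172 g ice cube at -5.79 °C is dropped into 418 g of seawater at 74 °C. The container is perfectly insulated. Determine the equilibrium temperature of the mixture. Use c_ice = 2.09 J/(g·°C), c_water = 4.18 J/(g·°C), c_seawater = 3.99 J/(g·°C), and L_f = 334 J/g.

Let T be the final temperature. ΣQ_i = 0:
warm ice to 0 °C: 172×2.09×(0 − (-5.79)) = 2081.4
  fusion: m_ice L_f = 172×334 = 57448
  meltwater 0→T: 172×4.18×T = 718.96 T
  seawater cools: 418×3.99×(T − 74) = 1667.8(T − 74)
2386.8 T = 123419 − 59529 = 63889
T ≈ 26.77 °C. Since T > 0 °C, the all-ice-melts assumption holds.

T_f ≈ 26.8 °C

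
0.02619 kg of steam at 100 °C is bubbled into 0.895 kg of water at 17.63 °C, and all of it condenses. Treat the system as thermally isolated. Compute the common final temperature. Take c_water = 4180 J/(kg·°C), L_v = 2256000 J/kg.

T_f ≈ 35.3 °C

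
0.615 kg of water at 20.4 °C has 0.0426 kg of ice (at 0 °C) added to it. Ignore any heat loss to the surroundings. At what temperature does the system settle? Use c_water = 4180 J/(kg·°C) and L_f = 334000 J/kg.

Energy conservation, ΣQ = 0:
latent heat to melt: 0.0426×334000 = 14228
  warm the meltwater: 178.07 T
  water cools: 0.615×4180×(T − 20.4) = 2570.7(T − 20.4)
2748.8 T = 52442 − 14228 = 38214
T ≈ 13.90 °C (positive, so assuming full melt was valid).

T_f ≈ 13.9 °C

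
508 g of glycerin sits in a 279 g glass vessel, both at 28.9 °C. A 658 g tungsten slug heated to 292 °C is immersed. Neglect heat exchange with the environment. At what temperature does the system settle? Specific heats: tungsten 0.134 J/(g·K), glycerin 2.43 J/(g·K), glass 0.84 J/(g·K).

T_f ≈ 43.8 °C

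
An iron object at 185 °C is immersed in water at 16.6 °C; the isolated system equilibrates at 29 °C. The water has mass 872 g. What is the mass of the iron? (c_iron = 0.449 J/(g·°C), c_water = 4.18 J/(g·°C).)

m ≈ 645 g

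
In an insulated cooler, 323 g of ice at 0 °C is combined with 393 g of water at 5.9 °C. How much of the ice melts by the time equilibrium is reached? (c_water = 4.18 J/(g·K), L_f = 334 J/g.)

m_melted ≈ 29 g

Heat available from the water dropping to 0 °C: 393×4.18×5.9 = 9692.2 J.
To melt every bit of ice: 323×334 = 107882 J.
Since 9692.2 < 107882 J, not all the ice melts; equilibrium is at 0 °C.
Mass melted = 9692.2/334 ≈ 29.02 g.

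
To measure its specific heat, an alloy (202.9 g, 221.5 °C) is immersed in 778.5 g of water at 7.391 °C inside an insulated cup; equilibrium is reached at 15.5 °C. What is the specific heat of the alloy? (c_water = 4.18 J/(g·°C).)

c ≈ 0.631 J/(g·°C)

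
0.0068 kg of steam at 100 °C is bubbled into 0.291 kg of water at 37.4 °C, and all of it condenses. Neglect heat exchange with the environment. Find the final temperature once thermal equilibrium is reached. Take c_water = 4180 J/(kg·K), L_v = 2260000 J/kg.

Net heat exchanged in the isolated system is zero:
steam→water at 100 °C releases m L_v = 0.0068×2260000 = 15368; condensate cools 100→T: 0.0068×4180×(T − 100) = 28.42(T − 100); water warms: 0.291×4180×(T − 37.4) = 1216.4(T − 37.4)
1244.8 T = 15368 + 2842.4 + 45493 = 63703
T ≈ 51.18 °C (< 100 °C, so full condensation is consistent).

T_f ≈ 51.2 °C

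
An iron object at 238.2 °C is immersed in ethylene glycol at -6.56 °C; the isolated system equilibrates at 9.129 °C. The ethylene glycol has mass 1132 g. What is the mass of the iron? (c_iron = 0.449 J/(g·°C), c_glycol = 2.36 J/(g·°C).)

m ≈ 408 g

Setting the total heat transfer to zero:
m×0.449×(9.129 − 238.2) + 1132×2.36×(9.129 − (-6.56)) = 0
-102.85 m = -41913
m = -41913/-102.85 ≈ 407.5 g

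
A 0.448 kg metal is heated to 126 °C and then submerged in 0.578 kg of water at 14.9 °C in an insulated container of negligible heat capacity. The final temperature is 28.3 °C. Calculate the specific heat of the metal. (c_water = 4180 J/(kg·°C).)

c ≈ 740 J/(kg·°C)

Heat lost by the metal = heat gained by the water:
0.448×c×(126 − 28.3) = 0.578×4180×(28.3 − 14.9)
43.77 c = 32375  ⇒  c ≈ 739.7 J/(kg·°C)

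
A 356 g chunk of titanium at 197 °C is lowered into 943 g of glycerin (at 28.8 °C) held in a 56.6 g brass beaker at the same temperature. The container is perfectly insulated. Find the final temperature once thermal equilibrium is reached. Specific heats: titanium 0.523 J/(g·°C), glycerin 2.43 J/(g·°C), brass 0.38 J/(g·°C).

Setting the total heat transfer to zero:
356×0.523×(T − 197) + 943×2.43×(T − 28.8) + 56.6×0.38×(T − 28.8) = 0
186.19(T − 197) + 2291.5(T − 28.8) + 21.51(T − 28.8) = 0
(186.19 + 2291.5 + 21.51) T = 186.19×197 + 2291.5×28.8 + 21.51×28.8
T ≈ 41.33 °C

T_f ≈ 41.3 °C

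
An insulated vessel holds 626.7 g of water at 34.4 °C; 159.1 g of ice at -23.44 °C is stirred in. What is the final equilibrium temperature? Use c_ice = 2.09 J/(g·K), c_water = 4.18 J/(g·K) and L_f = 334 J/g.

Sum of m c ΔT and latent-heat terms is zero:
warm ice to 0 °C: 159.1·2.09·(0 − (-23.44)) = 7794.2
  melt ice: 159.1·334 = 53139
  warm the meltwater: 665.04 T
  water: 2619.6(T − 34.4)
3284.6 T = 90114 − 60934 = 29181
T ≈ 8.88 °C. Since T > 0 °C, the all-ice-melts assumption holds.

T_f ≈ 8.9 °C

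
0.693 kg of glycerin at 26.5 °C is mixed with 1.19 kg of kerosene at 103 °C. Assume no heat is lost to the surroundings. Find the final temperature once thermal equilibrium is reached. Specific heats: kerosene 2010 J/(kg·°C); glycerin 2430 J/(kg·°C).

Setting the total heat transfer to zero:
1.19*2010*(T − 103) + 0.693*2430*(T − 26.5) = 0
2391.9(T − 103) + 1684(T − 26.5) = 0
(2391.9 + 1684) T = 2391.9*103 + 1684*26.5
T = 290991 / 4075.9 = 71.4 °C

T_f ≈ 71.4 °C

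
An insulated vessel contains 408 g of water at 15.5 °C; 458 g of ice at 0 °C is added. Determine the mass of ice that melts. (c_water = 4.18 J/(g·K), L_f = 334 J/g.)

m_melted ≈ 79.1 g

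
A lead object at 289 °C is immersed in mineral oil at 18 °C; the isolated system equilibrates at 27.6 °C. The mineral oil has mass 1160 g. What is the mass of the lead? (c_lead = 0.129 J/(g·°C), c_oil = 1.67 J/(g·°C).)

Heat gained plus heat lost sum to zero:
m×0.129×(27.6 − 289) + 1160×1.67×(27.6 − 18) = 0
-33.72 m = -18597
m = -18597/-33.72 ≈ 551.5 g

m ≈ 552 g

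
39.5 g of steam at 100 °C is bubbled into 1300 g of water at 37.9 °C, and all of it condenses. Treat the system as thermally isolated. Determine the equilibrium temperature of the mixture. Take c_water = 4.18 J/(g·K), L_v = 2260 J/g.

Energy balance with sensible and latent terms:
latent heat released on condensation: 39.5×2260 = 89270; condensate cools 100→T: 39.5×4.18×(T − 100) = 165.11(T − 100); water warms: 1300×4.18×(T − 37.9) = 5434(T − 37.9)
5599.1 T = 89270 + 16511 + 205949 = 311730
T ≈ 55.67 °C (< 100 °C, so full condensation is consistent).

T_f ≈ 55.7 °C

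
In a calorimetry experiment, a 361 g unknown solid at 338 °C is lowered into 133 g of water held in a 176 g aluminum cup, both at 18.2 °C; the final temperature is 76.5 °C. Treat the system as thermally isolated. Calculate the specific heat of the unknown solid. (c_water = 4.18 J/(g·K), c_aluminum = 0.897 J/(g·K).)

c ≈ 0.441 J/(g·K)

Let T be the final temperature. ΣQ_i = 0:
361×c×(76.5 − 338) + 133×4.18×(76.5 − 18.2) + 176×0.897×(76.5 − 18.2) = 0
-94402 c = -41615
c = -41615/-94402 ≈ 0.4408 J/(g·K)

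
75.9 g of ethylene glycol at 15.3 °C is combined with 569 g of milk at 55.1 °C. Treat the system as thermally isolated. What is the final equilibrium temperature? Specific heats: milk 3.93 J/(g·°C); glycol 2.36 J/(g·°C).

Setting the total heat transfer to zero:
569·3.93·(T − 55.1) + 75.9·2.36·(T − 15.3) = 0
2236.2(T − 55.1) + 179.12(T − 15.3) = 0
(2236.2 + 179.12) T = 2236.2·55.1 + 179.12·15.3
T ≈ 52.15 °C

T_f ≈ 52.1 °C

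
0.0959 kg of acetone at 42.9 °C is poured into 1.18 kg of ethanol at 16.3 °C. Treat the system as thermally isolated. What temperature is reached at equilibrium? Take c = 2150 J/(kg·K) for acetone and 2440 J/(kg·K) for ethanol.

T_f ≈ 18.1 °C

Taking heat into each body as positive, Σ m c ΔT = 0:
0.0959*2150*(T − 42.9) + 1.18*2440*(T − 16.3) = 0
206.19(T − 42.9) + 2879.2(T − 16.3) = 0
(206.19 + 2879.2) T = 206.19*42.9 + 2879.2*16.3
T = 55776 / 3085.4 = 18.1 °C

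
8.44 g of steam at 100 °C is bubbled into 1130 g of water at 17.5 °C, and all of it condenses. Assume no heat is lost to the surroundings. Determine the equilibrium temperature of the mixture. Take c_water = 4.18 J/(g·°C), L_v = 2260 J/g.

Energy conservation, ΣQ = 0:
steam→water at 100 °C releases m L_v = 8.44·2260 = 19074; condensed water 100 °C→T: 35.28(T − 100); original water: 4723.4(T − 17.5)
4758.7 T = 19074 + 3527.9 + 82660 = 105262
T ≈ 22.12 °C — below 100 °C, confirming all the steam condensed.

T_f ≈ 22.1 °C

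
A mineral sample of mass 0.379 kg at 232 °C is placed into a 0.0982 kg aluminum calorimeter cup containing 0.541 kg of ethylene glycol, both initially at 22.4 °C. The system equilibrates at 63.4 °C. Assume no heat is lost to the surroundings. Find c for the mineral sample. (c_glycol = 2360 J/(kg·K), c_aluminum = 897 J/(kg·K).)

Let T be the final temperature. ΣQ_i = 0:
0.379·c·(63.4 − 232) + 0.541·2360·(63.4 − 22.4) + 0.0982·897·(63.4 − 22.4) = 0
-63.9 c = -55959
c = -55959/-63.9 ≈ 875.7 J/(kg·K)

c ≈ 876 J/(kg·K)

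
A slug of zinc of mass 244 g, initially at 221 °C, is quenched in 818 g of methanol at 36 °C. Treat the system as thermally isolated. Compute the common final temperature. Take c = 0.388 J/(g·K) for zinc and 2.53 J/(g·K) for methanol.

Taking heat into each body as positive, Σ m c ΔT = 0:
244×0.388×(T − 221) + 818×2.53×(T − 36) = 0
2164.2 T = 95426
T = 95426/2164.2 ≈ 44.09 °C

T_f ≈ 44.1 °C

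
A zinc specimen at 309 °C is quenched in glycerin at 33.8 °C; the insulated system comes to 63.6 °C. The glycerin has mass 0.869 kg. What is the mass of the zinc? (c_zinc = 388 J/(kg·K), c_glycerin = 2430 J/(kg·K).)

m ≈ 0.661 kg

|Q_zinc| = |Q_glycerin|:
m·388·(309 − 63.6) = 0.869·2430·(63.6 − 33.8)
95215 m = 62928  ⇒  m ≈ 0.6609 kg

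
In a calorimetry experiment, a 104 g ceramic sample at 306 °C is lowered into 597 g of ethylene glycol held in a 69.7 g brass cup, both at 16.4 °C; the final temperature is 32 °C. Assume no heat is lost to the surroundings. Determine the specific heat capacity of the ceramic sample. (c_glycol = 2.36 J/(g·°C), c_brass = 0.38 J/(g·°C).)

Energy conservation, ΣQ = 0:
104×c×(32 − 306) + 597×2.36×(32 − 16.4) + 69.7×0.38×(32 − 16.4) = 0
-28496 c = -22392
c = -22392/-28496 ≈ 0.7858 J/(g·°C)

c ≈ 0.786 J/(g·°C)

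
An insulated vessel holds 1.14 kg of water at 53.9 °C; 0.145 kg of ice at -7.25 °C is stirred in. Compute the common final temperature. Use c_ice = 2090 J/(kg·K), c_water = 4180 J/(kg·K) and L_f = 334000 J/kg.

T_f ≈ 38.4 °C

Taking heat into each body as positive, Σ m c ΔT = 0:
ice -7.25→0 °C: 0.145·2090·7.25 = 2197.1; latent heat to melt: 0.145·334000 = 48430; warm the meltwater: 606.1 T; water cools: 1.14·4180·(T − 53.9) = 4765.2(T − 53.9)
5371.3 T = 256844 − 50627 = 206217
T ≈ 38.39 °C — above 0 °C, consistent with complete melting.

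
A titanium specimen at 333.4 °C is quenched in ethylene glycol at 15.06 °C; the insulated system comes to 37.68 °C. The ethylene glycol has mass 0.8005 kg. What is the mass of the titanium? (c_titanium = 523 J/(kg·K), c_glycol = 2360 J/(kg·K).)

m ≈ 0.276 kg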